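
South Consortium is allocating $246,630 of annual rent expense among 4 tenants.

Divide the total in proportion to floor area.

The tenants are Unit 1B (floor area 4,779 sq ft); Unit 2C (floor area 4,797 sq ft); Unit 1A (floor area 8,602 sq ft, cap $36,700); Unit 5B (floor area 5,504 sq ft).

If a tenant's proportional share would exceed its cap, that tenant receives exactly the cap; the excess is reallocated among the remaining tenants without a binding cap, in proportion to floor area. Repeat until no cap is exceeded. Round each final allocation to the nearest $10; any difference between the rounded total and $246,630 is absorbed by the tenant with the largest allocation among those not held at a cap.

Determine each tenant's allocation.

Sum of floor area: 23,682.
Pro-rata shares before constraints: Unit 1B 49,769.65; Unit 2C 49,957.10; Unit 1A 89,583.28; Unit 5B 57,319.97.
Cap binds for Unit 1A ($36,700); residual $209,930 reallocated over remaining floor area 15,080.
Shares after redistribution: Unit 1B 66,528.88 → $66,530; Unit 2C 66,779.46 → $66,780; Unit 5B 76,621.67 → $76,620.

Unit 1B: $66,530; Unit 2C: $66,780; Unit 1A: $36,700; Unit 5B: $76,620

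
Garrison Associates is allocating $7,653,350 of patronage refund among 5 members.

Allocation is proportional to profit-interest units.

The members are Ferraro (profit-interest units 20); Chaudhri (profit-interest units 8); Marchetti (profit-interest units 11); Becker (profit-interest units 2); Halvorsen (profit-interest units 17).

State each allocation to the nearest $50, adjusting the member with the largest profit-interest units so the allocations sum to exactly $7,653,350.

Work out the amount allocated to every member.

Ferraro: $2,639,100; Chaudhri: $1,055,650; Marchetti: $1,451,500; Becker: $263,900; Halvorsen: $2,243,200

Sum of profit-interest units: 20 + 8 + 11 + 2 + 17 = 58.
Proportional shares: Ferraro 2,639,086.21; Chaudhri 1,055,634.48; Marchetti 1,451,497.41; Becker 263,908.62; Halvorsen 2,243,223.28.
At nearest $50: Ferraro $2,639,100; Chaudhri $1,055,650; Marchetti $1,451,500; Becker $263,900; Halvorsen $2,243,200. Sum = $7,653,350.
No rounding difference to absorb.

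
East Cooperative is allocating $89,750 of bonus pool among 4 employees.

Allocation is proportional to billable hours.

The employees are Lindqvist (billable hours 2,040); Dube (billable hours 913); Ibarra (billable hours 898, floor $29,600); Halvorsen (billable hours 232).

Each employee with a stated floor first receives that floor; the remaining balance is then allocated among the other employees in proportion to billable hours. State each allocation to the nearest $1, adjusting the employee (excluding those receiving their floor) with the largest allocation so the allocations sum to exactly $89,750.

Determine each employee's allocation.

Lindqvist: $38,527; Dube: $17,242; Ibarra: $29,600; Halvorsen: $4,381

Guaranteed amounts: Ibarra $29,600. Residual $60,150.
Residual split over remaining billable hours 3,185: Lindqvist 38,526.22 → $38,526; Dube 17,242.37 → $17,242; Halvorsen 4,381.41 → $4,381.
Rounding difference +$1 applied to Lindqvist → $38,527.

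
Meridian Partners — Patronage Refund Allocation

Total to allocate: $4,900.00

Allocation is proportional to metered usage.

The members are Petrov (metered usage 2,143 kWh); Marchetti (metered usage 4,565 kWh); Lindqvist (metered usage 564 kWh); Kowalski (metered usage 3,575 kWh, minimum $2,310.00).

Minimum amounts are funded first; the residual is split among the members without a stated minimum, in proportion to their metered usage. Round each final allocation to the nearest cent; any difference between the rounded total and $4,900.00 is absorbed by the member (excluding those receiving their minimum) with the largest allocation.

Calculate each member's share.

Minimums first: Kowalski $2,310.00. Balance $2,590.00.
Balance split over remaining metered usage 7,272: Petrov 763.2522 → $763.25; Marchetti 1,625.8732 → $1,625.87; Lindqvist 200.8746 → $200.87.
Rounding difference +$0.01 applied to Marchetti → $1,625.88.

Petrov: $763.25 | Marchetti: $1,625.88 | Lindqvist: $200.87 | Kowalski: $2,310.00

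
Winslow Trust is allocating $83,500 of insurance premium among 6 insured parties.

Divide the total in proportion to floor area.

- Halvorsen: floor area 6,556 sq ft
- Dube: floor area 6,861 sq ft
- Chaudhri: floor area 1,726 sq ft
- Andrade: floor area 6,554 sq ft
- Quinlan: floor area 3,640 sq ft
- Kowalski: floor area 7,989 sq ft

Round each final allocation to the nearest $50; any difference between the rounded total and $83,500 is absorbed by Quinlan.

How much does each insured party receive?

Halvorsen: $16,450 · Dube: $17,200 · Chaudhri: $4,300 · Andrade: $16,400 · Quinlan: $9,150 · Kowalski: $20,000

Total floor area = 33,326.
Raw shares: Halvorsen 6,556/33,326 × $83,500 = 16,426.39; Dube 6,861/33,326 × $83,500 = 17,190.59; Chaudhri 1,726/33,326 × $83,500 = 4,324.58; Andrade 6,554/33,326 × $83,500 = 16,421.38; Quinlan 3,640/33,326 × $83,500 = 9,120.21; Kowalski 7,989/33,326 × $83,500 = 20,016.85.
After rounding ($50): Halvorsen $16,450; Dube $17,200; Chaudhri $4,300; Andrade $16,400; Quinlan $9,100; Kowalski $20,000. Sum = $83,450.
Difference $83,500 − $83,450 = +$50 applied to Quinlan: Quinlan becomes $9,150.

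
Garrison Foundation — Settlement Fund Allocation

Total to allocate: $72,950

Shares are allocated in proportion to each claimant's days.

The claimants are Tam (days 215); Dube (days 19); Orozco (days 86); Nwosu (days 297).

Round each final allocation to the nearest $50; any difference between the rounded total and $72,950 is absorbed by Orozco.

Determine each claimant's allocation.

Tam: $25,400 · Dube: $2,250 · Orozco: $10,200 · Nwosu: $35,100

Sum of days: 617.
Unrounded shares: Tam 215/617 × $72,950 = 25,420.18; Dube 19/617 × $72,950 = 2,246.43; Orozco 86/617 × $72,950 = 10,168.07; Nwosu 297/617 × $72,950 = 35,115.32.
At nearest $50: Tam $25,400; Dube $2,250; Orozco $10,150; Nwosu $35,100. Sum = $72,900.
Difference $72,950 − $72,900 = +$50 applied to Orozco: Orozco becomes $10,200.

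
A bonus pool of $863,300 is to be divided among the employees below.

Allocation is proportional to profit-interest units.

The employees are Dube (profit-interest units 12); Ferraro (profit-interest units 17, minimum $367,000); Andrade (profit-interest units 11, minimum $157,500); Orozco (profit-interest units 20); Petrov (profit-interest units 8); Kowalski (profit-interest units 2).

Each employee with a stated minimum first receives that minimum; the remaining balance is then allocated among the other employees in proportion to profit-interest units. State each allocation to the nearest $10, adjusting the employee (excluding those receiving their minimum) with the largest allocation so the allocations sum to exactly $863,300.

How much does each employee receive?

Fund the minimums — Ferraro $367,000; Andrade $157,500. Remaining pool $338,800.
Remaining pool split over remaining profit-interest units 42: Dube 96,800.00 → $96,800; Orozco 161,333.33 → $161,330; Petrov 64,533.33 → $64,530; Kowalski 16,133.33 → $16,130.
Rounding difference +$10 applied to Orozco → $161,340.

Dube: $96,800; Ferraro: $367,000; Andrade: $157,500; Orozco: $161,340; Petrov: $64,530; Kowalski: $16,130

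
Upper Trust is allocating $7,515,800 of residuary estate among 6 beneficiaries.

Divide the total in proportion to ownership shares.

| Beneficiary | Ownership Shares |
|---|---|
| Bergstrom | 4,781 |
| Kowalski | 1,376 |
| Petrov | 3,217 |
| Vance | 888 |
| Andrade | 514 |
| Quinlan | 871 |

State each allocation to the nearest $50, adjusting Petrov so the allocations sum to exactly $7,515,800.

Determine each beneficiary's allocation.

Ownership shares total: 11,647.
Raw shares: Bergstrom 4,781/11,647 × $7,515,800 = 3,085,175.56; Kowalski 1,376/11,647 × $7,515,800 = 887,931.72; Petrov 3,217/11,647 × $7,515,800 = 2,075,927.59; Vance 888/11,647 × $7,515,800 = 573,025.71; Andrade 514/11,647 × $7,515,800 = 331,683.80; Quinlan 871/11,647 × $7,515,800 = 562,055.62.
After rounding ($50): Bergstrom $3,085,200; Kowalski $887,950; Petrov $2,075,950; Vance $573,050; Andrade $331,700; Quinlan $562,050. Sum = $7,515,900.
Difference $7,515,800 − $7,515,900 = −$100 applied to Petrov: Petrov becomes $2,075,850.

Bergstrom: $3,085,200; Kowalski: $887,950; Petrov: $2,075,850; Vance: $573,050; Andrade: $331,700; Quinlan: $562,050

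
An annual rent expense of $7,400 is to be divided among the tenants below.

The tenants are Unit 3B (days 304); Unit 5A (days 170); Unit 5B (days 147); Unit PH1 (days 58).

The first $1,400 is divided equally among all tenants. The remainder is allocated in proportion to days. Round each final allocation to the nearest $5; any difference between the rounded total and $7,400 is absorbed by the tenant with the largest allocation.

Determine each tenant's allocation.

Unit 3B: $3,035 · Unit 5A: $1,850 · Unit 5B: $1,650 · Unit PH1: $865

$1,400 shared equally gives $350 per tenant.
Remainder $6,000 by days (total 679): Unit 3B 2,686.30 → $2,685; Unit 5A 1,502.21 → $1,500; Unit 5B 1,298.97 → $1,300; Unit PH1 512.52 → $515.
Totals: Unit 3B $350 + $2,685 = $3,035; Unit 5A $350 + $1,500 = $1,850; Unit 5B $350 + $1,300 = $1,650; Unit PH1 $350 + $515 = $865.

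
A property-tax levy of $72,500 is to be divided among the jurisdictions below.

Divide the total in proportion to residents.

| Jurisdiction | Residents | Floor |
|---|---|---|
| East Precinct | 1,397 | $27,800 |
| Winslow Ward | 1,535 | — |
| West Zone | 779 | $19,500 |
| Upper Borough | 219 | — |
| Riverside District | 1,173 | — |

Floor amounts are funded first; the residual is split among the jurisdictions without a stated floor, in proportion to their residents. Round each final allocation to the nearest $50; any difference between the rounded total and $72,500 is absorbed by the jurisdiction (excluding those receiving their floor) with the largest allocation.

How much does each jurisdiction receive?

Fund the minimums — East Precinct $27,800; West Zone $19,500. Balance $25,200.
Balance split over remaining residents 2,927: Winslow Ward 13,215.58 → $13,200; Upper Borough 1,885.48 → $1,900; Riverside District 10,098.94 → $10,100.

East Precinct: $27,800; Winslow Ward: $13,200; West Zone: $19,500; Upper Borough: $1,900; Riverside District: $10,100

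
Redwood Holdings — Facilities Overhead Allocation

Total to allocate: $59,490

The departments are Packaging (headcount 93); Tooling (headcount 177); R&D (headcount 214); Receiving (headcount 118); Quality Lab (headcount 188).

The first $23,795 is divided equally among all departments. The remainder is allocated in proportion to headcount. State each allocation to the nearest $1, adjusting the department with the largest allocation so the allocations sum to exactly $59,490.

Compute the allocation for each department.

Packaging: $8,961 · Tooling: $12,756 · R&D: $14,428 · Receiving: $10,091 · Quality Lab: $13,254

First tranche $23,795 split equally: $4,759 each.
Remainder $35,695 by headcount (total 790): Packaging 4,202.07 → $4,202; Tooling 7,997.49 → $7,997; R&D 9,669.28 → $9,669; Receiving 5,331.66 → $5,332; Quality Lab 8,494.51 → $8,495.
Totals: Packaging $4,759 + $4,202 = $8,961; Tooling $4,759 + $7,997 = $12,756; R&D $4,759 + $9,669 = $14,428; Receiving $4,759 + $5,332 = $10,091; Quality Lab $4,759 + $8,495 = $13,254.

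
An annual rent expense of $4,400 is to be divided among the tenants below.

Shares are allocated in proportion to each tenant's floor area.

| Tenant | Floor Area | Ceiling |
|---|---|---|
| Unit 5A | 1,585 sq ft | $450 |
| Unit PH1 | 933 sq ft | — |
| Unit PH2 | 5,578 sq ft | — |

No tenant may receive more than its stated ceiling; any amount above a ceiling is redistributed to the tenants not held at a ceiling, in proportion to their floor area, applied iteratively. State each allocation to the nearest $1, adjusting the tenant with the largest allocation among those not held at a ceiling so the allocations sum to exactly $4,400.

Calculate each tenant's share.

Unit 5A: $450 · Unit PH1: $566 · Unit PH2: $3,384

Combined floor area = 8,096.
Unconstrained shares: Unit 5A 861.41; Unit PH1 507.07; Unit PH2 3,031.52.
Capped: Unit 5A ($450); remaining pool $3,950 reallocated over remaining floor area 6,511.
Remaining shares: Unit PH1 566.02 → $566; Unit PH2 3,383.98 → $3,384.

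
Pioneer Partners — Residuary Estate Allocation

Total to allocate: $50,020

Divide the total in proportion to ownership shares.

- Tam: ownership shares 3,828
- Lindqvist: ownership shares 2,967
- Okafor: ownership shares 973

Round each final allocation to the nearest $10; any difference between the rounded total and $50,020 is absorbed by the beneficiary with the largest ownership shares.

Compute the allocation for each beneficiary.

Ownership shares total: 3,828 + 2,967 + 973 = 7,768.
Raw shares: Tam 24,649.40; Lindqvist 19,105.22; Okafor 6,265.38.
After rounding ($10): Tam $24,650; Lindqvist $19,110; Okafor $6,270. Sum = $50,030.
Difference $50,020 − $50,030 = −$10 applied to largest ownership shares (Tam): Tam becomes $24,640.

Tam: $24,640; Lindqvist: $19,110; Okafor: $6,270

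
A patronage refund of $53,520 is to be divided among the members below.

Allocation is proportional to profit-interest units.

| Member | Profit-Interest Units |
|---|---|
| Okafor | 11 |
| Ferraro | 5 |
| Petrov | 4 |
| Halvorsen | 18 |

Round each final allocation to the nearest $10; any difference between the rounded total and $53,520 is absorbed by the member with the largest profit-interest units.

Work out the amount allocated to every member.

Profit-interest units total: 38.
Unrounded shares: Okafor 11/38 × $53,520 = 15,492.63; Ferraro 5/38 × $53,520 = 7,042.11; Petrov 4/38 × $53,520 = 5,633.68; Halvorsen 18/38 × $53,520 = 25,351.58.
After rounding ($10): Okafor $15,490; Ferraro $7,040; Petrov $5,630; Halvorsen $25,350. Sum = $53,510.
Difference $53,520 − $53,510 = +$10 applied to largest profit-interest units (Halvorsen): Halvorsen becomes $25,360.

Okafor: $15,490; Ferraro: $7,040; Petrov: $5,630; Halvorsen: $25,360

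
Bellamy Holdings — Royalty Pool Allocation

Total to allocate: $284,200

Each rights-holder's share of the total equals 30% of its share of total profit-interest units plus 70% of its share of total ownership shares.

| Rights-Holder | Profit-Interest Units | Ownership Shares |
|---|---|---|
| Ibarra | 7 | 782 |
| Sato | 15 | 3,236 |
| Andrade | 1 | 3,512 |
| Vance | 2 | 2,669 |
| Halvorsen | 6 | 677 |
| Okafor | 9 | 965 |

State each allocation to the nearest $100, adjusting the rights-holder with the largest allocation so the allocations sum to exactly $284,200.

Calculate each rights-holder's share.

Totals — profit-interest units 40, ownership shares 11,841.
Combined weights (30% profit-interest units + 70% ownership shares): Ibarra 0.0987; Sato 0.3038; Andrade 0.2151; Vance 0.1728; Halvorsen 0.0850; Okafor 0.1245.
Raw shares: Ibarra 28,058.84; Sato 86,340.36; Andrade 61,136.42; Vance 49,104.72; Halvorsen 24,163.24; Okafor 35,396.41.
Rounded to nearest $100: Ibarra $28,100; Sato $86,300; Andrade $61,100; Vance $49,100; Halvorsen $24,200; Okafor $35,400. Sum = $284,200.
No rounding difference to absorb.

Ibarra: $28,100 | Sato: $86,300 | Andrade: $61,100 | Vance: $49,100 | Halvorsen: $24,200 | Okafor: $35,400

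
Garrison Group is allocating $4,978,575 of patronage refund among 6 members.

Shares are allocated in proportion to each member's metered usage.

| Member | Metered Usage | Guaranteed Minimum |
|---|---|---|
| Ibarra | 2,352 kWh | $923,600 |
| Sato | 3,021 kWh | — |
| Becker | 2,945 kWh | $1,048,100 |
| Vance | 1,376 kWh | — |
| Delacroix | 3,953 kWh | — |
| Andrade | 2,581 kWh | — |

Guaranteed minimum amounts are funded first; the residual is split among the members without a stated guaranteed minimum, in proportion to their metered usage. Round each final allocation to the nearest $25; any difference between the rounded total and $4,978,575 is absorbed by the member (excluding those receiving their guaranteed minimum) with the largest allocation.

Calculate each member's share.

Ibarra: $923,600 | Sato: $831,000 | Becker: $1,048,100 | Vance: $378,500 | Delacroix: $1,087,400 | Andrade: $709,975

Minimums first: Ibarra $923,600; Becker $1,048,100. Residual $3,006,875.
Residual split over remaining metered usage 10,931: Sato 831,009.91 → $831,000; Vance 378,507.00 → $378,500; Delacroix 1,087,382.39 → $1,087,375; Andrade 709,975.70 → $709,975.
Rounding difference +$25 applied to Delacroix → $1,087,400.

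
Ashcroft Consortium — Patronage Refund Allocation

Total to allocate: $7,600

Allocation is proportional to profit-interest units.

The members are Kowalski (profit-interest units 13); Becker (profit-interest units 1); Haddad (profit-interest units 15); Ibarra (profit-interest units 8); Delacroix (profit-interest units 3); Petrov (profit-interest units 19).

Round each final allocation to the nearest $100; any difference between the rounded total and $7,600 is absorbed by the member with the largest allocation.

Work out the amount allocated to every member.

Kowalski: $1,700 · Becker: $100 · Haddad: $1,900 · Ibarra: $1,000 · Delacroix: $400 · Petrov: $2,500

Profit-interest units total: 59.
Raw shares: Kowalski 13/59 × $7,600 = 1,674.58; Becker 1/59 × $7,600 = 128.81; Haddad 15/59 × $7,600 = 1,932.20; Ibarra 8/59 × $7,600 = 1,030.51; Delacroix 3/59 × $7,600 = 386.44; Petrov 19/59 × $7,600 = 2,447.46.
Rounded to nearest $100: Kowalski $1,700; Becker $100; Haddad $1,900; Ibarra $1,000; Delacroix $400; Petrov $2,400. Sum = $7,500.
Difference $7,600 − $7,500 = +$100 applied to largest allocation (Petrov): Petrov becomes $2,500.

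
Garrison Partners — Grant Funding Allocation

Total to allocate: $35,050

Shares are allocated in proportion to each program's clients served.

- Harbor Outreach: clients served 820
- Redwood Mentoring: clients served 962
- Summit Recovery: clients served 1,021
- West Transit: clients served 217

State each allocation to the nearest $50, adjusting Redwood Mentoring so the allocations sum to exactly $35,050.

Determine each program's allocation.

Total clients served = 3,020.
Pro-rata amounts: Harbor Outreach 820/3,020 × $35,050 = 9,516.89; Redwood Mentoring 962/3,020 × $35,050 = 11,164.93; Summit Recovery 1,021/3,020 × $35,050 = 11,849.69; West Transit 217/3,020 × $35,050 = 2,518.49.
After rounding ($50): Harbor Outreach $9,500; Redwood Mentoring $11,150; Summit Recovery $11,850; West Transit $2,500. Sum = $35,000.
Difference $35,050 − $35,000 = +$50 applied to Redwood Mentoring: Redwood Mentoring becomes $11,200.

Harbor Outreach: $9,500 | Redwood Mentoring: $11,200 | Summit Recovery: $11,850 | West Transit: $2,500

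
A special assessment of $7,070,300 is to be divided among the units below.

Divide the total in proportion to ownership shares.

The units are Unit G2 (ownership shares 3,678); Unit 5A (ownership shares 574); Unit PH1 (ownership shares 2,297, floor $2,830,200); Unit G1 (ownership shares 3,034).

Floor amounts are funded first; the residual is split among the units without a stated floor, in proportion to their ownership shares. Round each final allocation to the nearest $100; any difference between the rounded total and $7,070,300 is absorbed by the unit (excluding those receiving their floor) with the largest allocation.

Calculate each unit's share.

Guaranteed amounts: Unit PH1 $2,830,200. Remaining pool $4,240,100.
Remaining pool split over remaining ownership shares 7,286: Unit G2 2,140,418.31 → $2,140,400; Unit 5A 334,040.27 → $334,000; Unit G1 1,765,641.42 → $1,765,600.
Rounding difference +$100 applied to Unit G2 → $2,140,500.

Unit G2: $2,140,500; Unit 5A: $334,000; Unit PH1: $2,830,200; Unit G1: $1,765,600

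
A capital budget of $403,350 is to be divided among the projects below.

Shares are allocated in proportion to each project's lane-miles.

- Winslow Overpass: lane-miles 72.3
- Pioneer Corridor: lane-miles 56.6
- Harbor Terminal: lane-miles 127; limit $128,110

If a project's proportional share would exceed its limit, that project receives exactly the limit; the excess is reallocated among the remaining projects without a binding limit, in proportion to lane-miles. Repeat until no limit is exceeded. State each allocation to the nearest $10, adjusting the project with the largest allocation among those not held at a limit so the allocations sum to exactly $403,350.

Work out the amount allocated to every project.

Combined lane-miles = 255.9.
Unconstrained shares: Winslow Overpass 113,959.38; Pioneer Corridor 89,213.01; Harbor Terminal 200,177.61.
Held at cap: Harbor Terminal ($128,110); remaining pool $275,240 reallocated over remaining lane-miles 128.9.
Remaining shares: Winslow Overpass 154,382.09 → $154,380; Pioneer Corridor 120,857.91 → $120,860.

Winslow Overpass: $154,380 | Pioneer Corridor: $120,860 | Harbor Terminal: $128,110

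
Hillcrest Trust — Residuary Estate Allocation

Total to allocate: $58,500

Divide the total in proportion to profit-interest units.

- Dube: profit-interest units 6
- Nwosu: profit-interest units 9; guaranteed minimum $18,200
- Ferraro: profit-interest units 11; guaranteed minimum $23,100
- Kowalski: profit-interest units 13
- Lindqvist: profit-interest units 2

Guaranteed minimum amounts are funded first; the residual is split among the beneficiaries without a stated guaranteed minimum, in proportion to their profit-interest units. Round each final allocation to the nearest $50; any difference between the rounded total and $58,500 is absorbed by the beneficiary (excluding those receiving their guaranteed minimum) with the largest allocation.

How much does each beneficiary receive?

Dube: $4,900; Nwosu: $18,200; Ferraro: $23,100; Kowalski: $10,650; Lindqvist: $1,650

Minimums first: Nwosu $18,200; Ferraro $23,100. Remaining pool $17,200.
Remaining pool split over remaining profit-interest units 21: Dube 4,914.29 → $4,900; Kowalski 10,647.62 → $10,650; Lindqvist 1,638.10 → $1,650.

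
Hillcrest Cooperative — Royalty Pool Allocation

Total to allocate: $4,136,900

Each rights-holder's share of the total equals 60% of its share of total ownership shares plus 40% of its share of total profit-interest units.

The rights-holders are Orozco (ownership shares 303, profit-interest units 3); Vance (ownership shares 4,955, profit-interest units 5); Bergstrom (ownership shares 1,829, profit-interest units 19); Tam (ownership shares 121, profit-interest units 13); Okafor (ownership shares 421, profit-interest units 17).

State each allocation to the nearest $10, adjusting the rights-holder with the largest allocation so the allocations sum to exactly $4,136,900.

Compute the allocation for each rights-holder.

Ownership shares total 7,629; profit-interest units total 57.
Composite weights (60% ownership shares + 40% profit-interest units): Orozco 0.0449; Vance 0.4248; Bergstrom 0.2772; Tam 0.1007; Okafor 0.1524.
Unrounded shares: Orozco 185,675.46; Vance 1,757,292.77; Bergstrom 1,146,662.57; Tam 416,769.46; Okafor 630,499.74.
Rounded to nearest $10: Orozco $185,680; Vance $1,757,290; Bergstrom $1,146,660; Tam $416,770; Okafor $630,500. Sum = $4,136,900.
Sum already equals the total — no adjustment.

Orozco: $185,680 | Vance: $1,757,290 | Bergstrom: $1,146,660 | Tam: $416,770 | Okafor: $630,500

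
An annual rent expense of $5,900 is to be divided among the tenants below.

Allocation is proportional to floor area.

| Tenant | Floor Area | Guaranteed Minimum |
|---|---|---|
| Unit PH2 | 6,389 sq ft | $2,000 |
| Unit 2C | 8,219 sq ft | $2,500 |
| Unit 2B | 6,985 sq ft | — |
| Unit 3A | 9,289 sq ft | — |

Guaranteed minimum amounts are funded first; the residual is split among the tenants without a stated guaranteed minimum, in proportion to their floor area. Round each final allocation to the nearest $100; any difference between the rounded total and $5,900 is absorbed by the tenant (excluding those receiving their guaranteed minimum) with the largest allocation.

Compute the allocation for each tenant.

Unit PH2: $2,000; Unit 2C: $2,500; Unit 2B: $600; Unit 3A: $800

Fund the minimums — Unit PH2 $2,000; Unit 2C $2,500. Remaining pool $1,400.
Remaining pool split over remaining floor area 16,274: Unit 2B 600.90 → $600; Unit 3A 799.10 → $800.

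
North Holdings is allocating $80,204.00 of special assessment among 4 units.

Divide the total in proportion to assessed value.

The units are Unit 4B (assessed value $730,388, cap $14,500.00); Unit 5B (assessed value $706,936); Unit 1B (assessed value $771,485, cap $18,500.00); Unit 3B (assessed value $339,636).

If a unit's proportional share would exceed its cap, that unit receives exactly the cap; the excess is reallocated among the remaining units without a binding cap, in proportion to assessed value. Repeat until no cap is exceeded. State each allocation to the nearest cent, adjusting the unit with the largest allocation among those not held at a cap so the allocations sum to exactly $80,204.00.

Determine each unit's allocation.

Total assessed value = 2,548,445.
Pro-rata shares before constraints: Unit 4B 22,986.5817; Unit 5B 22,248.5064; Unit 1B 24,279.9758; Unit 3B 10,688.9361.
Capped: Unit 4B ($14,500.00), Unit 1B ($18,500.00); balance $47,204.00 reallocated over remaining assessed value 1,046,572.
Remaining shares: Unit 5B 31,885.2472 → $31,885.25; Unit 3B 15,318.7528 → $15,318.75.

Unit 4B: $14,500.00 | Unit 5B: $31,885.25 | Unit 1B: $18,500.00 | Unit 3B: $15,318.75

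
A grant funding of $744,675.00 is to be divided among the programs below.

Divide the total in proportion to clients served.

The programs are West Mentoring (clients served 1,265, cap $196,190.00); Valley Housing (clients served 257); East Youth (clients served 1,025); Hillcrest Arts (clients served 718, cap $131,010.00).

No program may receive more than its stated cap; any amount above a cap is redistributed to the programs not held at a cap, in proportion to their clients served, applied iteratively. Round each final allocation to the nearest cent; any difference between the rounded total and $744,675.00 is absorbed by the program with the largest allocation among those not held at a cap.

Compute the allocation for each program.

West Mentoring: $196,190.00; Valley Housing: $83,690.39; East Youth: $333,784.61; Hillcrest Arts: $131,010.00

Sum of clients served: 3,265.
Pro-rata shares before constraints: West Mentoring 288,518.7979; Valley Housing 58,616.0720; East Youth 233,780.0536; Hillcrest Arts 163,760.0766.
Capped: West Mentoring ($196,190.00), Hillcrest Arts ($131,010.00); balance $417,475.00 reallocated over remaining clients served 1,282.
Remaining shares: Valley Housing 83,690.3861 → $83,690.39; East Youth 333,784.6139 → $333,784.61.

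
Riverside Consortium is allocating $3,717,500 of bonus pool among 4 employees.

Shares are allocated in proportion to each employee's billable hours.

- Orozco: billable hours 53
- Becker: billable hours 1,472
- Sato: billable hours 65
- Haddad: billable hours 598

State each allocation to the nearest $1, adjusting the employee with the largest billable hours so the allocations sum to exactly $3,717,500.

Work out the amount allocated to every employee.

Orozco: $90,049 · Becker: $2,500,987 · Sato: $110,438 · Haddad: $1,016,026

Sum of billable hours: 53 + 1,472 + 65 + 598 = 2,188.
Proportional shares: Orozco 90,049.13; Becker 2,500,987.20; Sato 110,437.61; Haddad 1,016,026.05.
After rounding ($1): Orozco $90,049; Becker $2,500,987; Sato $110,438; Haddad $1,016,026. Sum = $3,717,500.
Rounded total matches; no reconciliation needed.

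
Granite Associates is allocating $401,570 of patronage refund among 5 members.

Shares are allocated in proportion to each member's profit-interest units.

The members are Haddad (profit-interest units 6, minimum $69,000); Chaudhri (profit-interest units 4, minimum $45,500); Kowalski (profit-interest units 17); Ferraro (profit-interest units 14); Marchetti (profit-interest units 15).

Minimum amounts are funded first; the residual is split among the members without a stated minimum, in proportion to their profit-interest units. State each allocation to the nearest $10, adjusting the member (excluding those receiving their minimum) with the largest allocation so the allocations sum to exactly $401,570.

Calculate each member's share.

Minimums first: Haddad $69,000; Chaudhri $45,500. Balance $287,070.
Balance split over remaining profit-interest units 46: Kowalski 106,091.09 → $106,090; Ferraro 87,369.13 → $87,370; Marchetti 93,609.78 → $93,610.

Haddad: $69,000 · Chaudhri: $45,500 · Kowalski: $106,090 · Ferraro: $87,370 · Marchetti: $93,610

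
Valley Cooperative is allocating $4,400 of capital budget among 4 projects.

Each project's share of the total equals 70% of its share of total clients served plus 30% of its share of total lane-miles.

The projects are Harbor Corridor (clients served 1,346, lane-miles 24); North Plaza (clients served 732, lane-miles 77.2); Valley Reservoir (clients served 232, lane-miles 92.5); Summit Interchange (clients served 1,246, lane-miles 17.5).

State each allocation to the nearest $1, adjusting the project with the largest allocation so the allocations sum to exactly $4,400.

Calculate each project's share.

Harbor Corridor: $1,315; North Plaza: $1,117; Valley Reservoir: $779; Summit Interchange: $1,189

Clients served total 3,556; lane-miles total 211.2.
Composite weights (70% clients served + 30% lane-miles): Harbor Corridor 0.2991; North Plaza 0.2538; Valley Reservoir 0.1771; Summit Interchange 0.2701.
Raw shares: Harbor Corridor 1,315.83; North Plaza 1,116.52; Valley Reservoir 779.07; Summit Interchange 1,188.59.
At nearest $1: Harbor Corridor $1,316; North Plaza $1,117; Valley Reservoir $779; Summit Interchange $1,189. Sum = $4,401.
Difference $4,400 − $4,401 = −$1 applied to largest allocation (Harbor Corridor): Harbor Corridor becomes $1,315.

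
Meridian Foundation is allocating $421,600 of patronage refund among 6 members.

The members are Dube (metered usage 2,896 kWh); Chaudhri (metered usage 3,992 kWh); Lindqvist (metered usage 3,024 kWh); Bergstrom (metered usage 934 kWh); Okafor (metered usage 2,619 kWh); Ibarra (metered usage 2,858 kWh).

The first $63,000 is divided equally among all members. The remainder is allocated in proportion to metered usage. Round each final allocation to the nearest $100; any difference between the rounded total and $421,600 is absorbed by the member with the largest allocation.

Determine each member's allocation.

Dube: $74,100 · Chaudhri: $98,300 · Lindqvist: $76,900 · Bergstrom: $31,000 · Okafor: $68,000 · Ibarra: $73,300

First tranche $63,000 split equally: $10,500 each.
Remainder $358,600 by metered usage (total 16,323): Dube 63,622.23 → $63,600; Chaudhri 87,700.25 → $87,700; Lindqvist 66,434.26 → $66,400; Bergstrom 20,519.05 → $20,500; Okafor 57,536.81 → $57,500; Ibarra 62,787.40 → $62,800.
Rounding difference +$100 on remainder applied to Chaudhri.
Totals: Dube $10,500 + $63,600 = $74,100; Chaudhri $10,500 + $87,800 = $98,300; Lindqvist $10,500 + $66,400 = $76,900; Bergstrom $10,500 + $20,500 = $31,000; Okafor $10,500 + $57,500 = $68,000; Ibarra $10,500 + $62,800 = $73,300.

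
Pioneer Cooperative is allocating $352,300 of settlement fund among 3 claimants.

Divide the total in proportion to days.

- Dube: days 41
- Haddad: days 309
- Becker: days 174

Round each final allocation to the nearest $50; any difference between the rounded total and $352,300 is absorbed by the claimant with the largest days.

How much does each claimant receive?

Dube: $27,550 | Haddad: $207,750 | Becker: $117,000

Sum of days: 41 + 309 + 174 = 524.
Unrounded shares: Dube 27,565.46; Haddad 207,749.43; Becker 116,985.11.
After rounding ($50): Dube $27,550; Haddad $207,750; Becker $117,000. Sum = $352,300.
Sum already equals the total — no adjustment.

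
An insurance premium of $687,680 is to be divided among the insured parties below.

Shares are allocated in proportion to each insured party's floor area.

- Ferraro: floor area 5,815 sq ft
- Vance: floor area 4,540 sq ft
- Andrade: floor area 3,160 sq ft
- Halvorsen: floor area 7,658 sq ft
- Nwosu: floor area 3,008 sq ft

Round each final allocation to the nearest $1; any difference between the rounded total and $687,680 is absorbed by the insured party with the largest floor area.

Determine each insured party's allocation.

Combined floor area = 5,815 + 4,540 + 3,160 + 7,658 + 3,008 = 24,181.
Unrounded shares: Ferraro 165,371.95; Vance 129,112.41; Andrade 89,866.79; Halvorsen 217,784.77; Nwosu 85,544.08.
At nearest $1: Ferraro $165,372; Vance $129,112; Andrade $89,867; Halvorsen $217,785; Nwosu $85,544. Sum = $687,680.
Rounded total matches; no reconciliation needed.

Ferraro: $165,372 | Vance: $129,112 | Andrade: $89,867 | Halvorsen: $217,785 | Nwosu: $85,544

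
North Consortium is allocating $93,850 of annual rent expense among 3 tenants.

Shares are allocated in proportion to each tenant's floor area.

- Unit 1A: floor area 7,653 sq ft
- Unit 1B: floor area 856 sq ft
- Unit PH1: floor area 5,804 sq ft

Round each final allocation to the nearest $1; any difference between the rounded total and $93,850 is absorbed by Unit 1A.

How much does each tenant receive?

Total floor area = 14,313.
Raw shares: Unit 1A 7,653/14,313 × $93,850 = 50,180.54; Unit 1B 856/14,313 × $93,850 = 5,612.77; Unit PH1 5,804/14,313 × $93,850 = 38,056.69.
After rounding ($1): Unit 1A $50,181; Unit 1B $5,613; Unit PH1 $38,057. Sum = $93,851.
Difference $93,850 − $93,851 = −$1 applied to Unit 1A: Unit 1A becomes $50,180.

Unit 1A: $50,180 | Unit 1B: $5,613 | Unit PH1: $38,057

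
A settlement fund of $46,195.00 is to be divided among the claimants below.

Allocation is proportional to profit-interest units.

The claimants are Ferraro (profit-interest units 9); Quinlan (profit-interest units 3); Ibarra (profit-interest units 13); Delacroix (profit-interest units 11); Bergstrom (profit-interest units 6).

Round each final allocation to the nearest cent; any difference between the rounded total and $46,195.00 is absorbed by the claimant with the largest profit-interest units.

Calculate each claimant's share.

Ferraro: $9,898.93 · Quinlan: $3,299.64 · Ibarra: $14,298.45 · Delacroix: $12,098.69 · Bergstrom: $6,599.29

Profit-interest units total: 9 + 3 + 13 + 11 + 6 = 42.
Pro-rata amounts: Ferraro 9,898.9286; Quinlan 3,299.6429; Ibarra 14,298.4524; Delacroix 12,098.6905; Bergstrom 6,599.2857.
After rounding (cent): Ferraro $9,898.93; Quinlan $3,299.64; Ibarra $14,298.45; Delacroix $12,098.69; Bergstrom $6,599.29. Sum = $46,195.00.
No rounding difference to absorb.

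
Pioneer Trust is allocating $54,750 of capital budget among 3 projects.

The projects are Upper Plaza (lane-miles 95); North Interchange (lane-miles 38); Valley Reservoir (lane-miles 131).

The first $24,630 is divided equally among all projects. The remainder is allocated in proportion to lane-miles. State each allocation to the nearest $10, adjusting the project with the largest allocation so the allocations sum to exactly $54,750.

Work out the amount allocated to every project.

First tranche $24,630 split equally: $8,210 each.
Remainder $30,120 by lane-miles (total 264): Upper Plaza 10,838.64 → $10,840; North Interchange 4,335.45 → $4,340; Valley Reservoir 14,945.91 → $14,950.
Rounding difference −$10 on remainder applied to Valley Reservoir.
Totals: Upper Plaza $8,210 + $10,840 = $19,050; North Interchange $8,210 + $4,340 = $12,550; Valley Reservoir $8,210 + $14,940 = $23,150.

Upper Plaza: $19,050 | North Interchange: $12,550 | Valley Reservoir: $23,150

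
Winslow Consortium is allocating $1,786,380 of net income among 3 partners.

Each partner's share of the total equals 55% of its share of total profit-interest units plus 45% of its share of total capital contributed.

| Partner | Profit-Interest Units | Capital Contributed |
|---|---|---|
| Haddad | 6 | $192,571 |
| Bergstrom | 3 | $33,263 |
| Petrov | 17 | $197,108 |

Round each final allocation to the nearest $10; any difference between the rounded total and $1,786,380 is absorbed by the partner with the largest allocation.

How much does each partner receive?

Totals — profit-interest units 26, capital contributed 422,942.
Blended shares (55% profit-interest units + 45% capital contributed): Haddad 0.3318; Bergstrom 0.0989; Petrov 0.5693.
Pro-rata amounts: Haddad 592,745.78; Bergstrom 176,588.24; Petrov 1,017,045.98.
Rounded to nearest $10: Haddad $592,750; Bergstrom $176,590; Petrov $1,017,050. Sum = $1,786,390.
Difference $1,786,380 − $1,786,390 = −$10 applied to largest allocation (Petrov): Petrov becomes $1,017,040.

Haddad: $592,750 | Bergstrom: $176,590 | Petrov: $1,017,040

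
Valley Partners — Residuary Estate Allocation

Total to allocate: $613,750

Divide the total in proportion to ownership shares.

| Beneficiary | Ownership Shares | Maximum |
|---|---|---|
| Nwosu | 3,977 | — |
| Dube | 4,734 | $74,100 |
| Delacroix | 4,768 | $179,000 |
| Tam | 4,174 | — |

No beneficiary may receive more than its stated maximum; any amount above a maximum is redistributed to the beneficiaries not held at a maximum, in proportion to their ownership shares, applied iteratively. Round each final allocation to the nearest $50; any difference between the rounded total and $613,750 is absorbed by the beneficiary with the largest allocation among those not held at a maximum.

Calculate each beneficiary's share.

Nwosu: $175,950 · Dube: $74,100 · Delacroix: $179,000 · Tam: $184,700

Combined ownership shares = 17,653.
Unconstrained shares: Nwosu 138,270.19; Dube 164,589.16; Delacroix 165,771.26; Tam 145,119.38.
Capped: Dube ($74,100); balance $539,650 reallocated over remaining ownership shares 12,919.
Capped: Delacroix ($179,000); balance $360,650 reallocated over remaining ownership shares 8,151.
Shares after redistribution: Nwosu 175,966.76 → $175,950; Tam 184,683.24 → $184,700.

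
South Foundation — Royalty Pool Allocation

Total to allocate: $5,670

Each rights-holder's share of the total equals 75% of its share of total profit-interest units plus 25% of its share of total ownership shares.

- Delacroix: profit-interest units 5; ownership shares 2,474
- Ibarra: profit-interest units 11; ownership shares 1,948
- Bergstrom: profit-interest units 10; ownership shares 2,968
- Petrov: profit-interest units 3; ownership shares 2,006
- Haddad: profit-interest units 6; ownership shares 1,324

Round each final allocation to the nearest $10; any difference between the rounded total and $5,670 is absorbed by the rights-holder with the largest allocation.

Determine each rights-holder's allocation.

Profit-interest units total 35; ownership shares total 10,720.
Composite weights (75% profit-interest units + 25% ownership shares): Delacroix 0.1648; Ibarra 0.2811; Bergstrom 0.2835; Petrov 0.1111; Haddad 0.1594.
Pro-rata amounts: Delacroix 934.64; Ibarra 1,594.08; Bergstrom 1,607.46; Petrov 629.75; Haddad 904.07.
At nearest $10: Delacroix $930; Ibarra $1,590; Bergstrom $1,610; Petrov $630; Haddad $900. Sum = $5,660.
Difference $5,670 − $5,660 = +$10 applied to largest allocation (Bergstrom): Bergstrom becomes $1,620.

Delacroix: $930 · Ibarra: $1,590 · Bergstrom: $1,620 · Petrov: $630 · Haddad: $900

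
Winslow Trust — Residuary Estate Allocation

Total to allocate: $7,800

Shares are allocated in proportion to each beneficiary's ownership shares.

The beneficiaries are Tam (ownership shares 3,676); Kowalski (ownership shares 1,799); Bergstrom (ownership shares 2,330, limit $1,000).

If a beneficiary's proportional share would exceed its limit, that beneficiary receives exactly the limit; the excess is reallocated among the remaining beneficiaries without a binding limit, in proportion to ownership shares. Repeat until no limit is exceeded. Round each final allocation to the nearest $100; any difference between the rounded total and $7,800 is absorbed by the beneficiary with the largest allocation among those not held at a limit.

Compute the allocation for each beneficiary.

Tam: $4,600 | Kowalski: $2,200 | Bergstrom: $1,000

Sum of ownership shares: 7,805.
Unconstrained shares: Tam 3,673.65; Kowalski 1,797.85; Bergstrom 2,328.51.
Capped: Bergstrom ($1,000); remaining pool $6,800 reallocated over remaining ownership shares 5,475.
Remaining shares: Tam 4,565.63 → $4,600; Kowalski 2,234.37 → $2,200.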